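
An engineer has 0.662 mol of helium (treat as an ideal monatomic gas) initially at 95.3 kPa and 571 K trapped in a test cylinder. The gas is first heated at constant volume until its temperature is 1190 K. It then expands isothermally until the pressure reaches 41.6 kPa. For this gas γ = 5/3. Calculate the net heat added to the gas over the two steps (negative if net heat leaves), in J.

15300 J

V₁ = nRT₁/P₁ = 0.662×8.314×571/95.3 = 33.0 L.
Step 1 — Isochoric: V stays 33.0 L; P/T = const ⇒ T₂ = 1190 K, P₂ = 199 kPa.
W = 0 (no volume change).
ΔU = nCvΔT = 0.662×12.5×(1190−571) = 5110 J.
Q = ΔU = 5110 J.
State after step 1: P = 199 kPa, V = 33.0 L, T = 1190 K.
Step 2 — Isothermal: T stays 1190 K; PV = const ⇒ V₂ = 157 L, P₂ = 41.6 kPa.
ΔU = 0 (ideal gas, T constant).
W = nRT ln(V₂/V₁) = 0.662×8.314×1190×ln(4.77) = 10200 J.
Q = ΔU + W = 10200 J.
Net over both steps: W = 10200 J, Q = 15300 J, ΔU = 5110 J.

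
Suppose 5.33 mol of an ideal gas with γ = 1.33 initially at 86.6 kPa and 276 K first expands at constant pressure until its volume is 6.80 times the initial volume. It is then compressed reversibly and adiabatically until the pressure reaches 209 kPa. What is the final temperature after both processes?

V₁ = nRT₁/P₁ = 5.33×8.314×276/86.6 = 141 L.
Step 1 — Isobaric: P stays 86.6 kPa; V/T = const ⇒ T₂ = 1880 K, V₂ = 960 L.
W = PΔV = 86.6×(960−141) kPa·L = 70900 J.
ΔU = nCvΔT = 5.33×25.2×(1880−276) = 215000 J.
Q = ΔU + W = nCpΔT = 286000 J.
State after step 1: P = 86.6 kPa, V = 960 L, T = 1880 K.
Step 2 — Adiabatic: T₂/T₁ = (P₂/P₁)^((γ−1)/γ) ⇒ T₂ = 1880×(2.41)^0.248 = 2340 K; V₂ = 495 L.
ΔU = nCvΔT = 5.33×25.2×(2340−1880) = 61600 J.
Q = 0 for an adiabatic process, so W = −ΔU = -61600 J.
Net over both steps: W = 9360 J, Q = 286000 J, ΔU = 277000 J.

2340 K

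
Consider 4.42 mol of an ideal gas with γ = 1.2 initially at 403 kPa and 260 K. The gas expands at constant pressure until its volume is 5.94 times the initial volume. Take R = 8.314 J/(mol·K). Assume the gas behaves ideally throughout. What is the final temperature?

1540 K

V₁ = nRT₁/P₁ = 4.42×8.314×260/403 = 23.7 L.
Isobaric: P stays 403 kPa; V/T = const ⇒ T₂ = 1540 K, V₂ = 141 L.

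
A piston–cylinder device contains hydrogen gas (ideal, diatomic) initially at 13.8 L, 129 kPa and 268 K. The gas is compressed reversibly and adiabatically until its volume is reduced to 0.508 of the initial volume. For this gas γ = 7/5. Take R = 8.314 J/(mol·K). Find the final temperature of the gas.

Adiabatic: TV^(γ−1) = const ⇒ T₂ = 268×(1.97)^0.400 = 351 K; PV^γ = const ⇒ P₂ = 333 kPa.

351 K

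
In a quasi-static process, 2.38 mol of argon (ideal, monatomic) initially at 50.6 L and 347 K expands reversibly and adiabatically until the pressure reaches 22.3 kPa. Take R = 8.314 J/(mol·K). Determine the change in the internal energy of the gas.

-5300 J

P₁ = nRT₁/V₁ = 2.38×8.314×347/50.6 = 136 kPa.
Adiabatic: T₂/T₁ = (P₂/P₁)^((γ−1)/γ) ⇒ T₂ = 347×(0.164)^0.400 = 169 K; V₂ = 150 L.
For an ideal gas ΔU = nCvΔT with Cv = (3/2)R = 12.5 J/(mol·K).
ΔU = 2.38×12.5×(169−347) = -5300 J.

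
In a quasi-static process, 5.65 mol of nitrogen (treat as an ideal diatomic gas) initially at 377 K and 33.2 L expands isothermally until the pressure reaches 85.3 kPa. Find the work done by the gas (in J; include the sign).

32500 J

P₁ = nRT₁/V₁ = 5.65×8.314×377/33.2 = 533 kPa.
Isothermal: T stays 377 K; PV = const ⇒ V₂ = 208 L, P₂ = 85.3 kPa.
W = nRT ln(V₂/V₁) = 5.65×8.314×377×ln(6.25) = 32500 J.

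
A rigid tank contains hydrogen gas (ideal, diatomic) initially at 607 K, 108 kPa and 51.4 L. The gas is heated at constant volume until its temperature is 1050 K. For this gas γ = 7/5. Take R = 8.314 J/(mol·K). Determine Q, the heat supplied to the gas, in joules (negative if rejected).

10100 J

n = P₁V₁/(RT₁) = 108×51.4/(8.314×607) = 1.10 mol.
Isochoric: V stays 51.4 L; P/T = const ⇒ T₂ = 1050 K, P₂ = 187 kPa.
W = 0 (no volume change).
ΔU = nCvΔT = 1.10×20.8×(1050−607) = 10100 J.
Q = ΔU = 10100 J.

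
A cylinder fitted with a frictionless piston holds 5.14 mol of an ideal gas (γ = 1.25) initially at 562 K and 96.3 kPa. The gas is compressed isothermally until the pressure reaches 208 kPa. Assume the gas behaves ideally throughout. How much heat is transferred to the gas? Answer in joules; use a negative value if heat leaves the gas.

V₁ = nRT₁/P₁ = 5.14×8.314×562/96.3 = 249 L.
Isothermal: T stays 562 K; PV = const ⇒ V₂ = 115 L, P₂ = 208 kPa.
ΔU = 0 (ideal gas, T constant).
W = nRT ln(V₂/V₁) = 5.14×8.314×562×ln(0.463) = -18500 J.
Q = ΔU + W = -18500 J.

-18500 J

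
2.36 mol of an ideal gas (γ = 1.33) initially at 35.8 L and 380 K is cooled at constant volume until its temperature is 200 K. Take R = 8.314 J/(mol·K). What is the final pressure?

110 kPa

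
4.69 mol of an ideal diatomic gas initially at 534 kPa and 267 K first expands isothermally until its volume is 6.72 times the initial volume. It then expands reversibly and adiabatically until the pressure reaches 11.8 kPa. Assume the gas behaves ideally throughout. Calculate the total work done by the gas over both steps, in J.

30800 J

V₁ = nRT₁/P₁ = 4.69×8.314×267/534 = 19.5 L.
Step 1 — Isothermal: T stays 267 K; PV = const ⇒ V₂ = 131 L, P₂ = 79.5 kPa.
ΔU = 0 (ideal gas, T constant).
W = nRT ln(V₂/V₁) = 4.69×8.314×267×ln(6.72) = 19800 J.
Q = ΔU + W = 19800 J.
State after step 1: P = 79.5 kPa, V = 131 L, T = 267 K.
Step 2 — Adiabatic: T₂/T₁ = (P₂/P₁)^((γ−1)/γ) ⇒ T₂ = 267×(0.148)^0.286 = 155 K; V₂ = 512 L.
ΔU = nCvΔT = 4.69×20.8×(155−267) = -10900 J.
Q = 0 for an adiabatic process, so W = −ΔU = 10900 J.
Net over both steps: W = 30800 J, Q = 19800 J, ΔU = -10900 J.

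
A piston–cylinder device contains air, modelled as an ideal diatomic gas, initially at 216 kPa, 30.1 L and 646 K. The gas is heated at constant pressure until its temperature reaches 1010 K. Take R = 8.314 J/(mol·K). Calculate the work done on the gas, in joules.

-3660 J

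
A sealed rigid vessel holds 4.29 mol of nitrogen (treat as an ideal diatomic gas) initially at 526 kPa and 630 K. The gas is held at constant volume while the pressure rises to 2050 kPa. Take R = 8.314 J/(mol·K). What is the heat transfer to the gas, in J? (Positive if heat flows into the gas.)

V₁ = nRT₁/P₁ = 4.29×8.314×630/526 = 42.7 L.
Isochoric: V stays 42.7 L; P/T = const ⇒ T₂ = 2460 K, P₂ = 2050 kPa.
W = 0 (no volume change).
ΔU = nCvΔT = 4.29×20.8×(2460−630) = 163000 J.
Q = ΔU = 163000 J.

163000 J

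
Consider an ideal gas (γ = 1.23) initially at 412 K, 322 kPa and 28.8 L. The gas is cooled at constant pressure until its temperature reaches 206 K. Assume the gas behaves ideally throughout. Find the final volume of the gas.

14.4 L

Isobaric: P stays 322 kPa; V/T = const ⇒ T₂ = 206 K, V₂ = 14.4 L.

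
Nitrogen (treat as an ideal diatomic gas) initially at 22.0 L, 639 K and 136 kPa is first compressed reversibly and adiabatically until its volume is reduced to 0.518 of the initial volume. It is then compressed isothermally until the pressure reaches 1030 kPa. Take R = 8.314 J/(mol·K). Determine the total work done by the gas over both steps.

-6550 J

n = P₁V₁/(RT₁) = 136×22.0/(8.314×639) = 0.563 mol.
Step 1 — Adiabatic: TV^(γ−1) = const ⇒ T₂ = 639×(1.93)^0.400 = 831 K; PV^γ = const ⇒ P₂ = 342 kPa.
ΔU = nCvΔT = 0.563×20.8×(831−639) = 2250 J.
Q = 0 for an adiabatic process, so W = −ΔU = -2250 J.
State after step 1: P = 342 kPa, V = 11.4 L, T = 831 K.
Step 2 — Isothermal: T stays 831 K; PV = const ⇒ V₂ = 3.78 L, P₂ = 1030 kPa.
ΔU = 0 (ideal gas, T constant).
W = nRT ln(V₂/V₁) = 0.563×8.314×831×ln(0.332) = -4300 J.
Q = ΔU + W = -4300 J.
Net over both steps: W = -6550 J, Q = -4300 J, ΔU = 2250 J.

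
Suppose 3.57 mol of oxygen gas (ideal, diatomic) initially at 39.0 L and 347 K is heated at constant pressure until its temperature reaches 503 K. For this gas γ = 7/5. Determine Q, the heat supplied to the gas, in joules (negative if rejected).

P₁ = nRT₁/V₁ = 3.57×8.314×347/39.0 = 264 kPa.
Isobaric: P stays 264 kPa; V/T = const ⇒ T₂ = 503 K, V₂ = 56.5 L.
W = PΔV = 264×(56.5−39.0) kPa·L = 4630 J.
ΔU = nCvΔT = 3.57×20.8×(503−347) = 11600 J.
Q = ΔU + W = nCpΔT = 16200 J.

16200 J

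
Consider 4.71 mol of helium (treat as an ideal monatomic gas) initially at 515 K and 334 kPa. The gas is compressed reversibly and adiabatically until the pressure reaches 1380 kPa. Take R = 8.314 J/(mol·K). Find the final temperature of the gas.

908 K

V₁ = nRT₁/P₁ = 4.71×8.314×515/334 = 60.4 L.
Adiabatic: T₂/T₁ = (P₂/P₁)^((γ−1)/γ) ⇒ T₂ = 515×(4.13)^0.400 = 908 K; V₂ = 25.8 L.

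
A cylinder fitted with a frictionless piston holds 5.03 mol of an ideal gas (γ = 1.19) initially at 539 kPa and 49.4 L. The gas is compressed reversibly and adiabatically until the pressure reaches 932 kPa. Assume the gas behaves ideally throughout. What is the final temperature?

695 K

T₁ = P₁V₁/(nR) = 539×49.4/(5.03×8.314) = 637 K.
Adiabatic: T₂/T₁ = (P₂/P₁)^((γ−1)/γ) ⇒ T₂ = 637×(1.73)^0.160 = 695 K; V₂ = 31.2 L.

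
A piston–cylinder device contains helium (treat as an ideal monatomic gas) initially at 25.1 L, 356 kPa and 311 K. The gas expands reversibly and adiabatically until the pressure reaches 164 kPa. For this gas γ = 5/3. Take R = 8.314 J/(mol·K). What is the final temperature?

Adiabatic: T₂/T₁ = (P₂/P₁)^((γ−1)/γ) ⇒ T₂ = 311×(0.461)^0.400 = 228 K; V₂ = 40.0 L.

228 K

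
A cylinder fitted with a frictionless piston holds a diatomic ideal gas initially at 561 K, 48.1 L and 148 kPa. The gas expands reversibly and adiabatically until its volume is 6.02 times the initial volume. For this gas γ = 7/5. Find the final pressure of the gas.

12.0 kPa

Adiabatic: TV^(γ−1) = const ⇒ T₂ = 561×(0.166)^0.400 = 274 K; PV^γ = const ⇒ P₂ = 12.0 kPa.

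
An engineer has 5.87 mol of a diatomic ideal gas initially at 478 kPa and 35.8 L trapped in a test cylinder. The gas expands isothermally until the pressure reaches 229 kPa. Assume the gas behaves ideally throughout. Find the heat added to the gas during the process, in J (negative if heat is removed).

12600 J

T₁ = P₁V₁/(nR) = 478×35.8/(5.87×8.314) = 351 K.
Isothermal: T stays 351 K; PV = const ⇒ V₂ = 74.7 L, P₂ = 229 kPa.
ΔU = 0 (ideal gas, T constant).
W = nRT ln(V₂/V₁) = 5.87×8.314×351×ln(2.09) = 12600 J.
Q = ΔU + W = 12600 J.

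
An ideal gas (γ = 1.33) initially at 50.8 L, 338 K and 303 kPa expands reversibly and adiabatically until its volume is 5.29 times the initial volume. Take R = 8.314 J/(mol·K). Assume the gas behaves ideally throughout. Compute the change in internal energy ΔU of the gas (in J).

n = P₁V₁/(RT₁) = 303×50.8/(8.314×338) = 5.48 mol.
Adiabatic: TV^(γ−1) = const ⇒ T₂ = 338×(0.189)^0.330 = 195 K; PV^γ = const ⇒ P₂ = 33.1 kPa.
For an ideal gas ΔU = nCvΔT with Cv = R/(γ−1) = 25.2 J/(mol·K).
ΔU = 5.48×25.2×(195−338) = -19700 J.

-19700 J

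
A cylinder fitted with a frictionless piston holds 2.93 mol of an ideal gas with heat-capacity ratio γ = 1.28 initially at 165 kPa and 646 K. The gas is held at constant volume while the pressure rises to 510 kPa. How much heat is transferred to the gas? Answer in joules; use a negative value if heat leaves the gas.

118000 J

V₁ = nRT₁/P₁ = 2.93×8.314×646/165 = 95.4 L.
Isochoric: V stays 95.4 L; P/T = const ⇒ T₂ = 2000 K, P₂ = 510 kPa.
W = 0 (no volume change).
ΔU = nCvΔT = 2.93×29.7×(2000−646) = 118000 J.
Q = ΔU = 118000 J.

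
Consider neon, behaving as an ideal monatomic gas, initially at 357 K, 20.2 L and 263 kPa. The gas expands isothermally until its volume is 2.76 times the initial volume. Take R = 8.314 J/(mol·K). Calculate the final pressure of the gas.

Isothermal: T stays 357 K; PV = const ⇒ V₂ = 55.8 L, P₂ = 95.3 kPa.

95.3 kPa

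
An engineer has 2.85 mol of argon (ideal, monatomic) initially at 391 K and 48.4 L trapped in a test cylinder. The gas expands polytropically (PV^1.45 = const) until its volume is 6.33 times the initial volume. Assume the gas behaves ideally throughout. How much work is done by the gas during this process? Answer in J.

P₁ = nRT₁/V₁ = 2.85×8.314×391/48.4 = 191 kPa.
Polytropic n=1.45: T₂ = T₁(V₁/V₂)^(n−1) = 391×(0.158)^0.45 = 170 K; P₂ = P₁(V₁/V₂)^n = 13.2 kPa.
W = (P₁V₁−P₂V₂)/(n−1) = (191×48.4−13.2×306)/0.45 = 11600 J.

11600 J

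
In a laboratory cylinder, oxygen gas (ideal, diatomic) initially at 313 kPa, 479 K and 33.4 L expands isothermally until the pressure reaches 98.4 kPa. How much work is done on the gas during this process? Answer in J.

-12100 J

n = P₁V₁/(RT₁) = 313×33.4/(8.314×479) = 2.63 mol.
Isothermal: T stays 479 K; PV = const ⇒ V₂ = 106 L, P₂ = 98.4 kPa.
W = nRT ln(V₂/V₁) = 2.63×8.314×479×ln(3.18) = 12100 J.
Work done on the gas = −W_by = -12100 J.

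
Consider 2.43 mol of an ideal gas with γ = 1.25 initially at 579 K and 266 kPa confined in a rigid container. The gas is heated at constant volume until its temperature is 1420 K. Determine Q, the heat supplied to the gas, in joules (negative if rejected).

68000 J

V₁ = nRT₁/P₁ = 2.43×8.314×579/266 = 44.0 L.
Isochoric: V stays 44.0 L; P/T = const ⇒ T₂ = 1420 K, P₂ = 652 kPa.
W = 0 (no volume change).
ΔU = nCvΔT = 2.43×33.3×(1420−579) = 68000 J.
Q = ΔU = 68000 J.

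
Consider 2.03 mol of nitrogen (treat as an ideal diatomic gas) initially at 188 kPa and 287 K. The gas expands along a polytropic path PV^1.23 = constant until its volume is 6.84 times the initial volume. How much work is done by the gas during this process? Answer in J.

7530 J

V₁ = nRT₁/P₁ = 2.03×8.314×287/188 = 25.8 L.
Polytropic n=1.23: T₂ = T₁(V₁/V₂)^(n−1) = 287×(0.146)^0.23 = 184 K; P₂ = P₁(V₁/V₂)^n = 17.7 kPa.
W = (P₁V₁−P₂V₂)/(n−1) = (188×25.8−17.7×176)/0.23 = 7530 J.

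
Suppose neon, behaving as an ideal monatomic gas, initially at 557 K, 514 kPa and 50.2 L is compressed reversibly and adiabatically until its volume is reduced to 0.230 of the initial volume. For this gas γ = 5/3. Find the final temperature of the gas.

Adiabatic: TV^(γ−1) = const ⇒ T₂ = 557×(4.35)^0.667 = 1480 K; PV^γ = const ⇒ P₂ = 5950 kPa.

1480 K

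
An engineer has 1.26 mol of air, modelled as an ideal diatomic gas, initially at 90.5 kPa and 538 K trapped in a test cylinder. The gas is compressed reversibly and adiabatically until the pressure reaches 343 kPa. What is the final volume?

24.0 L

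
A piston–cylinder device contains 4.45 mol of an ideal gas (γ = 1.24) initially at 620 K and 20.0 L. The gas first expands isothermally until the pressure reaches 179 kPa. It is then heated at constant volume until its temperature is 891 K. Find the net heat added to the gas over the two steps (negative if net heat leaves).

84400 J

P₁ = nRT₁/V₁ = 4.45×8.314×620/20.0 = 1150 kPa.
Step 1 — Isothermal: T stays 620 K; PV = const ⇒ V₂ = 128 L, P₂ = 179 kPa.
ΔU = 0 (ideal gas, T constant).
W = nRT ln(V₂/V₁) = 4.45×8.314×620×ln(6.41) = 42600 J.
Q = ΔU + W = 42600 J.
State after step 1: P = 179 kPa, V = 128 L, T = 620 K.
Step 2 — Isochoric: V stays 128 L; P/T = const ⇒ T₂ = 891 K, P₂ = 257 kPa.
W = 0 (no volume change).
ΔU = nCvΔT = 4.45×34.6×(891−620) = 41800 J.
Q = ΔU = 41800 J.
Net over both steps: W = 42600 J, Q = 84400 J, ΔU = 41800 J.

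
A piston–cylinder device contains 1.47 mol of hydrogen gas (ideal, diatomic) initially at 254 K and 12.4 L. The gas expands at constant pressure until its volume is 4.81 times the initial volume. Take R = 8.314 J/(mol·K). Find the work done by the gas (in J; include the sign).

11800 J

P₁ = nRT₁/V₁ = 1.47×8.314×254/12.4 = 250 kPa.
Isobaric: P stays 250 kPa; V/T = const ⇒ T₂ = 1220 K, V₂ = 59.6 L.
W = PΔV = 250×(59.6−12.4) kPa·L = 11800 J.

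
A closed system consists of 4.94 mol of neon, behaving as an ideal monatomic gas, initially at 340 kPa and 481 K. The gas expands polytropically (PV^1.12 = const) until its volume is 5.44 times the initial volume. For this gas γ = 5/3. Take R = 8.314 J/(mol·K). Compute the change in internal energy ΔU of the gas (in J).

V₁ = nRT₁/P₁ = 4.94×8.314×481/340 = 58.1 L.
Polytropic n=1.12: T₂ = T₁(V₁/V₂)^(n−1) = 481×(0.184)^0.12 = 393 K; P₂ = P₁(V₁/V₂)^n = 51.0 kPa.
For an ideal gas ΔU = nCvΔT with Cv = (3/2)R = 12.5 J/(mol·K).
ΔU = 4.94×12.5×(393−481) = -5450 J.

-5450 J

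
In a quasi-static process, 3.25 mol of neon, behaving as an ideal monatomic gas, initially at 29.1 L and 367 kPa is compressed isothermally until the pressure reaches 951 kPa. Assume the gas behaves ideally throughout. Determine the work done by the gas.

-10200 J

T₁ = P₁V₁/(nR) = 367×29.1/(3.25×8.314) = 395 K.
Isothermal: T stays 395 K; PV = const ⇒ V₂ = 11.2 L, P₂ = 951 kPa.
W = nRT ln(V₂/V₁) = 3.25×8.314×395×ln(0.386) = -10200 J.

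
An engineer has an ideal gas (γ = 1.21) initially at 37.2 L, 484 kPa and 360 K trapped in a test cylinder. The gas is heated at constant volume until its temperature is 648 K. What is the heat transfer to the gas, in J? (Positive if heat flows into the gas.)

n = P₁V₁/(RT₁) = 484×37.2/(8.314×360) = 6.02 mol.
Isochoric: V stays 37.2 L; P/T = const ⇒ T₂ = 648 K, P₂ = 871 kPa.
W = 0 (no volume change).
ΔU = nCvΔT = 6.02×39.6×(648−360) = 68600 J.
Q = ΔU = 68600 J.

68600 J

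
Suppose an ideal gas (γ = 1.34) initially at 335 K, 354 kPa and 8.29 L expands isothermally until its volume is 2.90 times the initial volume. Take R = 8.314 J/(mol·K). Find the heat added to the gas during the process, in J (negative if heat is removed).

3120 J

n = P₁V₁/(RT₁) = 354×8.29/(8.314×335) = 1.05 mol.
Isothermal: T stays 335 K; PV = const ⇒ V₂ = 24.0 L, P₂ = 122 kPa.
ΔU = 0 (ideal gas, T constant).
W = nRT ln(V₂/V₁) = 1.05×8.314×335×ln(2.90) = 3120 J.
Q = ΔU + W = 3120 J.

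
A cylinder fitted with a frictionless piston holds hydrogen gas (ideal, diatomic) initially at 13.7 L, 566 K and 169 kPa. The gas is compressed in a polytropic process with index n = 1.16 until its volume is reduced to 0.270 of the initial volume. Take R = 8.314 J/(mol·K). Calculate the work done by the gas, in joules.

n = P₁V₁/(RT₁) = 169×13.7/(8.314×566) = 0.492 mol.
Polytropic n=1.16: T₂ = T₁(V₁/V₂)^(n−1) = 566×(3.70)^0.16 = 698 K; P₂ = P₁(V₁/V₂)^n = 772 kPa.
W = (P₁V₁−P₂V₂)/(n−1) = (169×13.7−772×3.70)/0.16 = -3370 J.

-3370 J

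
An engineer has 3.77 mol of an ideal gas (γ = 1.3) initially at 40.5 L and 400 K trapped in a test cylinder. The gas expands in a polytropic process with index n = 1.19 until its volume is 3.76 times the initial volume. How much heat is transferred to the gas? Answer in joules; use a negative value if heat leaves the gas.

5380 J

P₁ = nRT₁/V₁ = 3.77×8.314×400/40.5 = 310 kPa.
Polytropic n=1.19: T₂ = T₁(V₁/V₂)^(n−1) = 400×(0.266)^0.19 = 311 K; P₂ = P₁(V₁/V₂)^n = 64.0 kPa.
W = (P₁V₁−P₂V₂)/(n−1) = (310×40.5−64.0×152)/0.19 = 14700 J.
ΔU = nCvΔT = 3.77×27.7×(311−400) = -9300 J.
Q = ΔU + W = 5380 J.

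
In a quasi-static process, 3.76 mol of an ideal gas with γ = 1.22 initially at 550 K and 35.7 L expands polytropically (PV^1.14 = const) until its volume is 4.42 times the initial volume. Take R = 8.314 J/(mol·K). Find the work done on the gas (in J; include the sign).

-23100 J

P₁ = nRT₁/V₁ = 3.76×8.314×550/35.7 = 482 kPa.
Polytropic n=1.14: T₂ = T₁(V₁/V₂)^(n−1) = 550×(0.226)^0.14 = 447 K; P₂ = P₁(V₁/V₂)^n = 88.5 kPa.
W = (P₁V₁−P₂V₂)/(n−1) = (482×35.7−88.5×158)/0.14 = 23100 J.
Work done on the gas = −W_by = -23100 J.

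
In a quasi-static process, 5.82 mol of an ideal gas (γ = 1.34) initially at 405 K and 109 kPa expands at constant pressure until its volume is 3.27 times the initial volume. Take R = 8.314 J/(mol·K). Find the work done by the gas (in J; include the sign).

V₁ = nRT₁/P₁ = 5.82×8.314×405/109 = 180 L.
Isobaric: P stays 109 kPa; V/T = const ⇒ T₂ = 1320 K, V₂ = 588 L.
W = PΔV = 109×(588−180) kPa·L = 44500 J.

44500 J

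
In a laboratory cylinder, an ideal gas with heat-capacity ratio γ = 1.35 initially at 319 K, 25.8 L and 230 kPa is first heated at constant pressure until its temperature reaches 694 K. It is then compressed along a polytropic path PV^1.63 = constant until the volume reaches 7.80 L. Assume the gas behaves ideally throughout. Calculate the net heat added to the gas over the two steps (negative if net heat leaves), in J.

67400 J

n = P₁V₁/(RT₁) = 230×25.8/(8.314×319) = 2.24 mol.
Step 1 — Isobaric: P stays 230 kPa; V/T = const ⇒ T₂ = 694 K, V₂ = 56.1 L.
W = PΔV = 230×(56.1−25.8) kPa·L = 6980 J.
ΔU = nCvΔT = 2.24×23.8×(694−319) = 19900 J.
Q = ΔU + W = nCpΔT = 26900 J.
State after step 1: P = 230 kPa, V = 56.1 L, T = 694 K.
Step 2 — Polytropic n=1.63: T₂ = T₁(V₁/V₂)^(n−1) = 694×(7.20)^0.63 = 2410 K; P₂ = P₁(V₁/V₂)^n = 5740 kPa.
W = (P₁V₁−P₂V₂)/(n−1) = (230×56.1−5740×7.80)/0.63 = -50600 J.
ΔU = nCvΔT = 2.24×23.8×(2410−694) = 91000 J.
Q = ΔU + W = 40400 J.
Net over both steps: W = -43600 J, Q = 67400 J, ΔU = 111000 J.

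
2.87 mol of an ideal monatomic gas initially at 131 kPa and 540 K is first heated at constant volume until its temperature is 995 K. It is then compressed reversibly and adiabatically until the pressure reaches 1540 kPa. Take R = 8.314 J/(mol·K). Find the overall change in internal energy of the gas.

55400 J

V₁ = nRT₁/P₁ = 2.87×8.314×540/131 = 98.4 L.
Step 1 — Isochoric: V stays 98.4 L; P/T = const ⇒ T₂ = 995 K, P₂ = 241 kPa.
W = 0 (no volume change).
ΔU = nCvΔT = 2.87×12.5×(995−540) = 16300 J.
Q = ΔU = 16300 J.
State after step 1: P = 241 kPa, V = 98.4 L, T = 995 K.
Step 2 — Adiabatic: T₂/T₁ = (P₂/P₁)^((γ−1)/γ) ⇒ T₂ = 995×(6.38)^0.400 = 2090 K; V₂ = 32.4 L.
ΔU = nCvΔT = 2.87×12.5×(2090−995) = 39100 J.
Q = 0 for an adiabatic process, so W = −ΔU = -39100 J.
Net over both steps: W = -39100 J, Q = 16300 J, ΔU = 55400 J.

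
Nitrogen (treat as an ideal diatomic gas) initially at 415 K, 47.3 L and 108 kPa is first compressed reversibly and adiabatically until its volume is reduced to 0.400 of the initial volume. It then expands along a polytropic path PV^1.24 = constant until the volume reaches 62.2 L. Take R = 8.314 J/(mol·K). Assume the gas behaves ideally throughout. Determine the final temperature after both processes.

450 K

n = P₁V₁/(RT₁) = 108×47.3/(8.314×415) = 1.48 mol.
Step 1 — Adiabatic: TV^(γ−1) = const ⇒ T₂ = 415×(2.50)^0.400 = 599 K; PV^γ = const ⇒ P₂ = 390 kPa.
ΔU = nCvΔT = 1.48×20.8×(599−415) = 5650 J.
Q = 0 for an adiabatic process, so W = −ΔU = -5650 J.
State after step 1: P = 390 kPa, V = 18.9 L, T = 599 K.
Step 2 — Polytropic n=1.24: T₂ = T₁(V₁/V₂)^(n−1) = 599×(0.304)^0.24 = 450 K; P₂ = P₁(V₁/V₂)^n = 89.0 kPa.
W = (P₁V₁−P₂V₂)/(n−1) = (390×18.9−89.0×62.2)/0.24 = 7630 J.
ΔU = nCvΔT = 1.48×20.8×(450−599) = -4580 J.
Q = ΔU + W = 3050 J.
Net over both steps: W = 1980 J, Q = 3050 J, ΔU = 1080 J.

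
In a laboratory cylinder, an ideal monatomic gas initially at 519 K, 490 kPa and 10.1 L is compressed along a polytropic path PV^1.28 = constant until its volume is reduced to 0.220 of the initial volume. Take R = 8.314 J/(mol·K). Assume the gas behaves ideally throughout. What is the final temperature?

793 K

Polytropic n=1.28: T₂ = T₁(V₁/V₂)^(n−1) = 519×(4.55)^0.28 = 793 K; P₂ = P₁(V₁/V₂)^n = 3400 kPa.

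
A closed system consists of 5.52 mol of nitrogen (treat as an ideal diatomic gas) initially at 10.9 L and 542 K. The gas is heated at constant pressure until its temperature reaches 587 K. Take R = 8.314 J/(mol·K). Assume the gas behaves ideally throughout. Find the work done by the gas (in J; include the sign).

P₁ = nRT₁/V₁ = 5.52×8.314×542/10.9 = 2280 kPa.
Isobaric: P stays 2280 kPa; V/T = const ⇒ T₂ = 587 K, V₂ = 11.8 L.
W = PΔV = 2280×(11.8−10.9) kPa·L = 2070 J.

2070 J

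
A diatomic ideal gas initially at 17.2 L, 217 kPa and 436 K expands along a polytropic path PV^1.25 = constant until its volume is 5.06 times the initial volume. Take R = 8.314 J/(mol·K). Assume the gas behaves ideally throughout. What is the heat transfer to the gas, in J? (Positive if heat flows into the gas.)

n = P₁V₁/(RT₁) = 217×17.2/(8.314×436) = 1.03 mol.
Polytropic n=1.25: T₂ = T₁(V₁/V₂)^(n−1) = 436×(0.198)^0.25 = 291 K; P₂ = P₁(V₁/V₂)^n = 28.6 kPa.
W = (P₁V₁−P₂V₂)/(n−1) = (217×17.2−28.6×87.0)/0.25 = 4980 J.
ΔU = nCvΔT = 1.03×20.8×(291−436) = -3110 J.
Q = ΔU + W = 1870 J.

1870 J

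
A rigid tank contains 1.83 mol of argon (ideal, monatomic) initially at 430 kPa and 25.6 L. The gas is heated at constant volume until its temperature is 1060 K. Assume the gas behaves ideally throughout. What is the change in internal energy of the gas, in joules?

T₁ = P₁V₁/(nR) = 430×25.6/(1.83×8.314) = 724 K.
Isochoric: V stays 25.6 L; P/T = const ⇒ T₂ = 1060 K, P₂ = 630 kPa.
For an ideal gas ΔU = nCvΔT with Cv = (3/2)R = 12.5 J/(mol·K).
ΔU = 1.83×12.5×(1060−724) = 7680 J.

7680 J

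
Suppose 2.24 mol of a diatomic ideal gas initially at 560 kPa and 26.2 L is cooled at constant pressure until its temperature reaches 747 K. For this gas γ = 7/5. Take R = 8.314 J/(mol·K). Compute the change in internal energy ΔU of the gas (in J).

-1900 J

T₁ = P₁V₁/(nR) = 560×26.2/(2.24×8.314) = 788 K.
Isobaric: P stays 560 kPa; V/T = const ⇒ T₂ = 747 K, V₂ = 24.8 L.
For an ideal gas ΔU = nCvΔT with Cv = (5/2)R = 20.8 J/(mol·K).
ΔU = 2.24×20.8×(747−788) = -1900 J.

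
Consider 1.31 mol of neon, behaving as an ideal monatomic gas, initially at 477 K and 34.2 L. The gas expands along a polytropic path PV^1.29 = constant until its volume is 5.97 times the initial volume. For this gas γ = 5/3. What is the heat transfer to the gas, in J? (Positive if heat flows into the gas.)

P₁ = nRT₁/V₁ = 1.31×8.314×477/34.2 = 152 kPa.
Polytropic n=1.29: T₂ = T₁(V₁/V₂)^(n−1) = 477×(0.168)^0.29 = 284 K; P₂ = P₁(V₁/V₂)^n = 15.2 kPa.
W = (P₁V₁−P₂V₂)/(n−1) = (152×34.2−15.2×204)/0.29 = 7240 J.
ΔU = nCvΔT = 1.31×12.5×(284−477) = -3150 J.
Q = ΔU + W = 4090 J.

4090 J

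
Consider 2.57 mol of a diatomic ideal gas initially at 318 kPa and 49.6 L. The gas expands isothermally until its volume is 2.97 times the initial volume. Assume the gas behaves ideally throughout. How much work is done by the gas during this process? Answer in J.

17200 J

T₁ = P₁V₁/(nR) = 318×49.6/(2.57×8.314) = 738 K.
Isothermal: T stays 738 K; PV = const ⇒ V₂ = 147 L, P₂ = 107 kPa.
W = nRT ln(V₂/V₁) = 2.57×8.314×738×ln(2.97) = 17200 J.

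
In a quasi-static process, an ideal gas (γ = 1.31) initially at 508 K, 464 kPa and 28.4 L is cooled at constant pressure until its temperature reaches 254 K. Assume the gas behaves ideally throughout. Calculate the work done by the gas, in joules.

-6590 J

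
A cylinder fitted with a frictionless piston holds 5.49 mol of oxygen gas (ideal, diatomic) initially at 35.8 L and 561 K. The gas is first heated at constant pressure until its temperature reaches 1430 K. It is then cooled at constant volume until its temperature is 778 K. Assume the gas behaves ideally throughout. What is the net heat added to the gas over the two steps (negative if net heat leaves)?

64400 J

P₁ = nRT₁/V₁ = 5.49×8.314×561/35.8 = 715 kPa.
Step 1 — Isobaric: P stays 715 kPa; V/T = const ⇒ T₂ = 1430 K, V₂ = 91.3 L.
W = PΔV = 715×(91.3−35.8) kPa·L = 39700 J.
ΔU = nCvΔT = 5.49×20.8×(1430−561) = 99200 J.
Q = ΔU + W = nCpΔT = 139000 J.
State after step 1: P = 715 kPa, V = 91.3 L, T = 1430 K.
Step 2 — Isochoric: V stays 91.3 L; P/T = const ⇒ T₂ = 778 K, P₂ = 389 kPa.
W = 0 (no volume change).
ΔU = nCvΔT = 5.49×20.8×(778−1430) = -74400 J.
Q = ΔU = -74400 J.
Net over both steps: W = 39700 J, Q = 64400 J, ΔU = 24800 J.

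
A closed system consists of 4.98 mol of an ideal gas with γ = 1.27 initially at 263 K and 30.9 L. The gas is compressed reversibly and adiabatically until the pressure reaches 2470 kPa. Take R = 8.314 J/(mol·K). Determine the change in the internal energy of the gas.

20700 J

P₁ = nRT₁/V₁ = 4.98×8.314×263/30.9 = 352 kPa.
Adiabatic: T₂/T₁ = (P₂/P₁)^((γ−1)/γ) ⇒ T₂ = 263×(7.01)^0.213 = 398 K; V₂ = 6.67 L.
For an ideal gas ΔU = nCvΔT with Cv = R/(γ−1) = 30.8 J/(mol·K).
ΔU = 4.98×30.8×(398−263) = 20700 J.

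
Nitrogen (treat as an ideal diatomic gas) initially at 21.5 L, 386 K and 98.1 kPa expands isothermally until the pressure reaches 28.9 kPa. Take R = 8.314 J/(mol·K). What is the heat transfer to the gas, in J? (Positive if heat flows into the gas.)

2580 J

n = P₁V₁/(RT₁) = 98.1×21.5/(8.314×386) = 0.657 mol.
Isothermal: T stays 386 K; PV = const ⇒ V₂ = 73.0 L, P₂ = 28.9 kPa.
ΔU = 0 (ideal gas, T constant).
W = nRT ln(V₂/V₁) = 0.657×8.314×386×ln(3.39) = 2580 J.
Q = ΔU + W = 2580 J.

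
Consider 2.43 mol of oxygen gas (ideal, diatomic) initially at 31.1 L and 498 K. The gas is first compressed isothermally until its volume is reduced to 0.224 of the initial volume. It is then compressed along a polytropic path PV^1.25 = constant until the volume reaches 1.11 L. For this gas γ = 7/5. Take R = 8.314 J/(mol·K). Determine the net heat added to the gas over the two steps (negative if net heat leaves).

-23800 J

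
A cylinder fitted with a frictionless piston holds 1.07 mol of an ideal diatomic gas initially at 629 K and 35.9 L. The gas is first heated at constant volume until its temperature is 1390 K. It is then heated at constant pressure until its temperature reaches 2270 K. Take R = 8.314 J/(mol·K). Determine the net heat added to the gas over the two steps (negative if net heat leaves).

44300 J

P₁ = nRT₁/V₁ = 1.07×8.314×629/35.9 = 156 kPa.
Step 1 — Isochoric: V stays 35.9 L; P/T = const ⇒ T₂ = 1390 K, P₂ = 344 kPa.
W = 0 (no volume change).
ΔU = nCvΔT = 1.07×20.8×(1390−629) = 16900 J.
Q = ΔU = 16900 J.
State after step 1: P = 344 kPa, V = 35.9 L, T = 1390 K.
Step 2 — Isobaric: P stays 344 kPa; V/T = const ⇒ T₂ = 2270 K, V₂ = 58.6 L.
W = PΔV = 344×(58.6−35.9) kPa·L = 7830 J.
ΔU = nCvΔT = 1.07×20.8×(2270−1390) = 19600 J.
Q = ΔU + W = nCpΔT = 27400 J.
Net over both steps: W = 7830 J, Q = 44300 J, ΔU = 36500 J.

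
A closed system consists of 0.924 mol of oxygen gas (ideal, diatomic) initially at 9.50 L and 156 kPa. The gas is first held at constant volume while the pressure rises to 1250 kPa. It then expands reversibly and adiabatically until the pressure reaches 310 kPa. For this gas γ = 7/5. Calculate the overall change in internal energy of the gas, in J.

16200 J

T₁ = P₁V₁/(nR) = 156×9.50/(0.924×8.314) = 193 K.
Step 1 — Isochoric: V stays 9.50 L; P/T = const ⇒ T₂ = 1550 K, P₂ = 1250 kPa.
W = 0 (no volume change).
ΔU = nCvΔT = 0.924×20.8×(1550−193) = 26000 J.
Q = ΔU = 26000 J.
State after step 1: P = 1250 kPa, V = 9.50 L, T = 1550 K.
Step 2 — Adiabatic: T₂/T₁ = (P₂/P₁)^((γ−1)/γ) ⇒ T₂ = 1550×(0.248)^0.286 = 1040 K; V₂ = 25.7 L.
ΔU = nCvΔT = 0.924×20.8×(1040−1550) = -9760 J.
Q = 0 for an adiabatic process, so W = −ΔU = 9760 J.
Net over both steps: W = 9760 J, Q = 26000 J, ΔU = 16200 J.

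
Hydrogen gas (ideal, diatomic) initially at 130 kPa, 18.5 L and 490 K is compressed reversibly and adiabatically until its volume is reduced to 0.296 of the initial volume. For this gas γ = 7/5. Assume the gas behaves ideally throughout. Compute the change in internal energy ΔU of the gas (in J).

3770 J

n = P₁V₁/(RT₁) = 130×18.5/(8.314×490) = 0.590 mol.
Adiabatic: TV^(γ−1) = const ⇒ T₂ = 490×(3.38)^0.400 = 797 K; PV^γ = const ⇒ P₂ = 715 kPa.
For an ideal gas ΔU = nCvΔT with Cv = (5/2)R = 20.8 J/(mol·K).
ΔU = 0.590×20.8×(797−490) = 3770 J.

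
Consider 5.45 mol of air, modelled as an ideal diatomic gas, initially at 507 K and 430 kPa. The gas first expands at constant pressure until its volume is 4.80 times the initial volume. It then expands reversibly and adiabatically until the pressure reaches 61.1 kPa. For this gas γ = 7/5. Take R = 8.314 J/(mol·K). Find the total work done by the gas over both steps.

205000 J

V₁ = nRT₁/P₁ = 5.45×8.314×507/430 = 53.4 L.
Step 1 — Isobaric: P stays 430 kPa; V/T = const ⇒ T₂ = 2430 K, V₂ = 256 L.
W = PΔV = 430×(256−53.4) kPa·L = 87300 J.
ΔU = nCvΔT = 5.45×20.8×(2430−507) = 218000 J.
Q = ΔU + W = nCpΔT = 306000 J.
State after step 1: P = 430 kPa, V = 256 L, T = 2430 K.
Step 2 — Adiabatic: T₂/T₁ = (P₂/P₁)^((γ−1)/γ) ⇒ T₂ = 2430×(0.142)^0.286 = 1390 K; V₂ = 1030 L.
ΔU = nCvΔT = 5.45×20.8×(1390−2430) = -118000 J.
Q = 0 for an adiabatic process, so W = −ΔU = 118000 J.
Net over both steps: W = 205000 J, Q = 306000 J, ΔU = 100000 J.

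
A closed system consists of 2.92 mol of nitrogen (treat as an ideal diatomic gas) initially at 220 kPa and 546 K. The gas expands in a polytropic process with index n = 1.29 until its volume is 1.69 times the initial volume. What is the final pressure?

112 kPa

V₁ = nRT₁/P₁ = 2.92×8.314×546/220 = 60.3 L.
Polytropic n=1.29: T₂ = T₁(V₁/V₂)^(n−1) = 546×(0.592)^0.29 = 469 K; P₂ = P₁(V₁/V₂)^n = 112 kPa.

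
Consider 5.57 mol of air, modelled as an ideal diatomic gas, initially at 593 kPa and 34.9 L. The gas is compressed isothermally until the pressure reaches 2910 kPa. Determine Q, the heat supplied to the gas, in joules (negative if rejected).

-32900 J

T₁ = P₁V₁/(nR) = 593×34.9/(5.57×8.314) = 447 K.
Isothermal: T stays 447 K; PV = const ⇒ V₂ = 7.11 L, P₂ = 2910 kPa.
ΔU = 0 (ideal gas, T constant).
W = nRT ln(V₂/V₁) = 5.57×8.314×447×ln(0.204) = -32900 J.
Q = ΔU + W = -32900 J.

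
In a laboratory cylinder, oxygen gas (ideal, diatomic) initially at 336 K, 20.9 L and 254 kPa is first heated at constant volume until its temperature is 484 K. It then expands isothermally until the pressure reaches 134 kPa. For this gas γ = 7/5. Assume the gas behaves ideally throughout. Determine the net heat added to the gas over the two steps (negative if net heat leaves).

n = P₁V₁/(RT₁) = 254×20.9/(8.314×336) = 1.90 mol.
Step 1 — Isochoric: V stays 20.9 L; P/T = const ⇒ T₂ = 484 K, P₂ = 366 kPa.
W = 0 (no volume change).
ΔU = nCvΔT = 1.90×20.8×(484−336) = 5850 J.
Q = ΔU = 5850 J.
State after step 1: P = 366 kPa, V = 20.9 L, T = 484 K.
Step 2 — Isothermal: T stays 484 K; PV = const ⇒ V₂ = 57.1 L, P₂ = 134 kPa.
ΔU = 0 (ideal gas, T constant).
W = nRT ln(V₂/V₁) = 1.90×8.314×484×ln(2.73) = 7680 J.
Q = ΔU + W = 7680 J.
Net over both steps: W = 7680 J, Q = 13500 J, ΔU = 5850 J.

13500 J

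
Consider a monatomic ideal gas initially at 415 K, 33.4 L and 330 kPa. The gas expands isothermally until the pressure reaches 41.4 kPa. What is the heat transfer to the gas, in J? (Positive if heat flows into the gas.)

n = P₁V₁/(RT₁) = 330×33.4/(8.314×415) = 3.19 mol.
Isothermal: T stays 415 K; PV = const ⇒ V₂ = 266 L, P₂ = 41.4 kPa.
ΔU = 0 (ideal gas, T constant).
W = nRT ln(V₂/V₁) = 3.19×8.314×415×ln(7.97) = 22900 J.
Q = ΔU + W = 22900 J.

22900 J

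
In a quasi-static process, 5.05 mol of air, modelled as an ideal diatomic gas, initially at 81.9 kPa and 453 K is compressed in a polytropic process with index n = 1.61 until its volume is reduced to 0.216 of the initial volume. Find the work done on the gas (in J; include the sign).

48200 J

V₁ = nRT₁/P₁ = 5.05×8.314×453/81.9 = 232 L.
Polytropic n=1.61: T₂ = T₁(V₁/V₂)^(n−1) = 453×(4.63)^0.61 = 1150 K; P₂ = P₁(V₁/V₂)^n = 966 kPa.
W = (P₁V₁−P₂V₂)/(n−1) = (81.9×232−966×50.2)/0.61 = -48200 J.
Work done on the gas = −W_by = 48200 J.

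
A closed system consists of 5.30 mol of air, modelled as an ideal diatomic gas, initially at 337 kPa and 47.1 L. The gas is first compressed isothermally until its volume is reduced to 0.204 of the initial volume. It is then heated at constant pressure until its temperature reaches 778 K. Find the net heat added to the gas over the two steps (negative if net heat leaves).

T₁ = P₁V₁/(nR) = 337×47.1/(5.30×8.314) = 360 K.
Step 1 — Isothermal: T stays 360 K; PV = const ⇒ V₂ = 9.61 L, P₂ = 1650 kPa.
ΔU = 0 (ideal gas, T constant).
W = nRT ln(V₂/V₁) = 5.30×8.314×360×ln(0.204) = -25200 J.
Q = ΔU + W = -25200 J.
State after step 1: P = 1650 kPa, V = 9.61 L, T = 360 K.
Step 2 — Isobaric: P stays 1650 kPa; V/T = const ⇒ T₂ = 778 K, V₂ = 20.8 L.
W = PΔV = 1650×(20.8−9.61) kPa·L = 18400 J.
ΔU = nCvΔT = 5.30×20.8×(778−360) = 46000 J.
Q = ΔU + W = nCpΔT = 64400 J.
Net over both steps: W = -6820 J, Q = 39200 J, ΔU = 46000 J.

39200 J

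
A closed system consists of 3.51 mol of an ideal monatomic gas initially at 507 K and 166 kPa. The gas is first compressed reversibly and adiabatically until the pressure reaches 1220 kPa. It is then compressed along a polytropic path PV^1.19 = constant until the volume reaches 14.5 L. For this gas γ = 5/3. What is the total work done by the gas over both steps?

V₁ = nRT₁/P₁ = 3.51×8.314×507/166 = 89.1 L.
Step 1 — Adiabatic: T₂/T₁ = (P₂/P₁)^((γ−1)/γ) ⇒ T₂ = 507×(7.35)^0.400 = 1130 K; V₂ = 26.9 L.
ΔU = nCvΔT = 3.51×12.5×(1130−507) = 27100 J.
Q = 0 for an adiabatic process, so W = −ΔU = -27100 J.
State after step 1: P = 1220 kPa, V = 26.9 L, T = 1130 K.
Step 2 — Polytropic n=1.19: T₂ = T₁(V₁/V₂)^(n−1) = 1130×(1.86)^0.19 = 1270 K; P₂ = P₁(V₁/V₂)^n = 2550 kPa.
W = (P₁V₁−P₂V₂)/(n−1) = (1220×26.9−2550×14.5)/0.19 = -21600 J.
ΔU = nCvΔT = 3.51×12.5×(1270−1130) = 6150 J.
Q = ΔU + W = -15400 J.
Net over both steps: W = -48700 J, Q = -15400 J, ΔU = 33200 J.

-48700 J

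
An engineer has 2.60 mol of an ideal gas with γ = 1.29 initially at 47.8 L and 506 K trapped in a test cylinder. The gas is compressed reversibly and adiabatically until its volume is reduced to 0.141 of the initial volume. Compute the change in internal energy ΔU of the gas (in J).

P₁ = nRT₁/V₁ = 2.60×8.314×506/47.8 = 229 kPa.
Adiabatic: TV^(γ−1) = const ⇒ T₂ = 506×(7.09)^0.290 = 893 K; PV^γ = const ⇒ P₂ = 2860 kPa.
For an ideal gas ΔU = nCvΔT with Cv = R/(γ−1) = 28.7 J/(mol·K).
ΔU = 2.60×28.7×(893−506) = 28900 J.

28900 J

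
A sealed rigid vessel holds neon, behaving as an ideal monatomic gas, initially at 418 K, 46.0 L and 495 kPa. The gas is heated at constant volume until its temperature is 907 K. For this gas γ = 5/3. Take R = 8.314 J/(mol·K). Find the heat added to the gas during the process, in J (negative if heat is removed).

40000 J

n = P₁V₁/(RT₁) = 495×46.0/(8.314×418) = 6.55 mol.
Isochoric: V stays 46.0 L; P/T = const ⇒ T₂ = 907 K, P₂ = 1070 kPa.
W = 0 (no volume change).
ΔU = nCvΔT = 6.55×12.5×(907−418) = 40000 J.
Q = ΔU = 40000 J.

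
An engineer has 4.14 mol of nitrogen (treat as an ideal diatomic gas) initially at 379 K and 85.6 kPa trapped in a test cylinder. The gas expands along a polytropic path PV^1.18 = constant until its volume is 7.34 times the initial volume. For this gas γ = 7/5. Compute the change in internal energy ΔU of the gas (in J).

V₁ = nRT₁/P₁ = 4.14×8.314×379/85.6 = 152 L.
Polytropic n=1.18: T₂ = T₁(V₁/V₂)^(n−1) = 379×(0.136)^0.18 = 265 K; P₂ = P₁(V₁/V₂)^n = 8.15 kPa.
For an ideal gas ΔU = nCvΔT with Cv = (5/2)R = 20.8 J/(mol·K).
ΔU = 4.14×20.8×(265−379) = -9830 J.

-9830 J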